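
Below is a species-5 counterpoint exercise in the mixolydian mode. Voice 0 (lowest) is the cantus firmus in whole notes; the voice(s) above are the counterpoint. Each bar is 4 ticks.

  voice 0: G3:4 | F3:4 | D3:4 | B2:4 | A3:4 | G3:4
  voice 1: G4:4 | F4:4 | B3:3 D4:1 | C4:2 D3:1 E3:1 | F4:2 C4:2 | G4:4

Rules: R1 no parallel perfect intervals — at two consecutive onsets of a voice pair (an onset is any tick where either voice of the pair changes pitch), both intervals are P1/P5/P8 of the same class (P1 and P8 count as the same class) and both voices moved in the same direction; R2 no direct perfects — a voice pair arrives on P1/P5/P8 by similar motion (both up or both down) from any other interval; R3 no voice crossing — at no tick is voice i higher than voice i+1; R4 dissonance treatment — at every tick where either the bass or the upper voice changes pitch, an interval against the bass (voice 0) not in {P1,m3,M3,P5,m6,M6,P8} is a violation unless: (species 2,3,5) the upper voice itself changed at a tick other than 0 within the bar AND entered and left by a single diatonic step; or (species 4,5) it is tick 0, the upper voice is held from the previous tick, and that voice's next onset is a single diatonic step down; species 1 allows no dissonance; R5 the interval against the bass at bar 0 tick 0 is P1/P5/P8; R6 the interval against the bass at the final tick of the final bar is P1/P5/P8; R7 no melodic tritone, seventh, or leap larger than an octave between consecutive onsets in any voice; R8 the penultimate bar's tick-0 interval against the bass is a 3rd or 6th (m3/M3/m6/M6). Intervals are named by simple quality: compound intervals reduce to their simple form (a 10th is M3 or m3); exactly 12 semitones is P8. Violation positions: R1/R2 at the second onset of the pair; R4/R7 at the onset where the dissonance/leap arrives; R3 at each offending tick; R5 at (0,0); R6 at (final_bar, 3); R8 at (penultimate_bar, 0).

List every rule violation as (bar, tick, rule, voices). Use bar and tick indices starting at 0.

(1, 0, R1, (0, 1))
(2, 0, R7, (1,))
(3, 0, R4, (0, 1))
(3, 2, R7, (1,))
(3, 3, R4, (0, 1))
(4, 0, R7, (0,))
(4, 0, R7, (1,))

bar 0: v0=G3 v1=G4 downbeat P8
bar 1: v0=F3 v1=F4 downbeat P8
bar 2: v0=D3 v1=B3 downbeat M6
bar 3: v0=B2 v1=C4 downbeat m2
bar 4: v0=A3 v1=F4 downbeat m6
bar 5: v0=G3 v1=G4 downbeat P8
  -> R1 @ bar 1 tick 0 v(0, 1): G3/G4 P8 -> F3/F4 P8 similar
  -> R7 @ bar 2 tick 0 v(1,): F4->B3 leap 6st
  -> R4 @ bar 3 tick 0 v(0, 1): B2/C4 m2 untreated
  -> R7 @ bar 3 tick 2 v(1,): C4->D3 leap 10st
  -> R4 @ bar 3 tick 3 v(0, 1): B2/E3 P4 untreated
  -> R7 @ bar 4 tick 0 v(0,): B2->A3 leap 10st
  -> R7 @ bar 4 tick 0 v(1,): E3->F4 leap 13st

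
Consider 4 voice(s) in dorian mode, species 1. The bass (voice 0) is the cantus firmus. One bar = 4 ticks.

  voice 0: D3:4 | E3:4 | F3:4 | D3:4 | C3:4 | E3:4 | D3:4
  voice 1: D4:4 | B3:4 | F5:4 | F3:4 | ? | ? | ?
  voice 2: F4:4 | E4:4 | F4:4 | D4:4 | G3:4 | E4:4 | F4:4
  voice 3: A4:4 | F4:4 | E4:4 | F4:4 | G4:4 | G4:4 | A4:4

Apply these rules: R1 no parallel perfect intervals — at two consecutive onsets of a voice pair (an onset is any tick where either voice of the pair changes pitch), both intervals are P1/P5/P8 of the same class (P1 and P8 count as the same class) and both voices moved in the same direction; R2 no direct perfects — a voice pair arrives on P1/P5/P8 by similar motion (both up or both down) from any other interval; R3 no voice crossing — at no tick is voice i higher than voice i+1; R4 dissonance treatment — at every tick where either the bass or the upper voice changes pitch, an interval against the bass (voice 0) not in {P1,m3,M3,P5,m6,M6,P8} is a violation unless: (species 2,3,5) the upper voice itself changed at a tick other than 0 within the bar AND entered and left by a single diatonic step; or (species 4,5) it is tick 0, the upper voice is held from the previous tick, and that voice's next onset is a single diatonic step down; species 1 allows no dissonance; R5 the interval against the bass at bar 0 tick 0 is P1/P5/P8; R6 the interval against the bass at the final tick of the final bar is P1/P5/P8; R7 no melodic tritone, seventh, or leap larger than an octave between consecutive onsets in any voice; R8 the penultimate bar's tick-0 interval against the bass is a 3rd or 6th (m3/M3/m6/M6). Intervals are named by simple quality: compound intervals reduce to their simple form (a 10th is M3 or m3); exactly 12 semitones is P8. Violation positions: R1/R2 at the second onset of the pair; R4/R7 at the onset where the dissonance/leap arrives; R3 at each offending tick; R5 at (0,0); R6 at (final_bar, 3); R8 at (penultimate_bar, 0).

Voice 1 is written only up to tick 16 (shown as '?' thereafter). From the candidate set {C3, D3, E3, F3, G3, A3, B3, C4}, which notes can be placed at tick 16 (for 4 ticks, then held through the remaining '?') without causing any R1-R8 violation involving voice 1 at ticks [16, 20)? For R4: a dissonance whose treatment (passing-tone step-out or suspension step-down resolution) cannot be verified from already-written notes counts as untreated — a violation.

{E3}

C3: violates R2
D3: violates R4
E3: legal
F3: violates R4
G3: violates R1
A3: violates R3
B3: violates R3,R4,R7
C4: violates R2,R3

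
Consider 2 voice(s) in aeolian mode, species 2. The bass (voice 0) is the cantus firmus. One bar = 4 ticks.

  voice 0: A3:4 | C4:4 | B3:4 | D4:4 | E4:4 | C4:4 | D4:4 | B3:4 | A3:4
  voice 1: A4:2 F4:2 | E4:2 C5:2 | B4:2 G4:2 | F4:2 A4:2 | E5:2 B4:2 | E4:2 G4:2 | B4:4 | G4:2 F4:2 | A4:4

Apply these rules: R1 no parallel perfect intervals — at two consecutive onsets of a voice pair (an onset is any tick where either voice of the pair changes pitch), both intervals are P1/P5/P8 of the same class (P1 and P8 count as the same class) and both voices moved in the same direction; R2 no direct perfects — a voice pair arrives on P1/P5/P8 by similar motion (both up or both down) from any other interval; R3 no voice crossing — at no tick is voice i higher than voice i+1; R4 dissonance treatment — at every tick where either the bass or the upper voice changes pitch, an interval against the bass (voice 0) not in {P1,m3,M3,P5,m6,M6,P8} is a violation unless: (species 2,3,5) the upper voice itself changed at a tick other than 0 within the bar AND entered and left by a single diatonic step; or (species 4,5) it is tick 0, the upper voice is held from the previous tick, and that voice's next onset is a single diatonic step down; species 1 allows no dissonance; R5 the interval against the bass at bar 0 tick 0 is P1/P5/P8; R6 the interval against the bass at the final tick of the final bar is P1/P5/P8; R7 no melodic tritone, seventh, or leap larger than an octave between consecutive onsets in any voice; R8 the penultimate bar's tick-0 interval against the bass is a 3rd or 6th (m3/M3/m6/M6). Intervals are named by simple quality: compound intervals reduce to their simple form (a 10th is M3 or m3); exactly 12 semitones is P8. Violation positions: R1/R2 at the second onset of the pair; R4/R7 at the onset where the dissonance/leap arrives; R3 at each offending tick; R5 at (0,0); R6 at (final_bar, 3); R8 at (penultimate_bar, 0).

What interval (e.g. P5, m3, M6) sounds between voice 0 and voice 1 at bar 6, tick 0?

M6

voice 0=D4 voice 1=B4 -> M6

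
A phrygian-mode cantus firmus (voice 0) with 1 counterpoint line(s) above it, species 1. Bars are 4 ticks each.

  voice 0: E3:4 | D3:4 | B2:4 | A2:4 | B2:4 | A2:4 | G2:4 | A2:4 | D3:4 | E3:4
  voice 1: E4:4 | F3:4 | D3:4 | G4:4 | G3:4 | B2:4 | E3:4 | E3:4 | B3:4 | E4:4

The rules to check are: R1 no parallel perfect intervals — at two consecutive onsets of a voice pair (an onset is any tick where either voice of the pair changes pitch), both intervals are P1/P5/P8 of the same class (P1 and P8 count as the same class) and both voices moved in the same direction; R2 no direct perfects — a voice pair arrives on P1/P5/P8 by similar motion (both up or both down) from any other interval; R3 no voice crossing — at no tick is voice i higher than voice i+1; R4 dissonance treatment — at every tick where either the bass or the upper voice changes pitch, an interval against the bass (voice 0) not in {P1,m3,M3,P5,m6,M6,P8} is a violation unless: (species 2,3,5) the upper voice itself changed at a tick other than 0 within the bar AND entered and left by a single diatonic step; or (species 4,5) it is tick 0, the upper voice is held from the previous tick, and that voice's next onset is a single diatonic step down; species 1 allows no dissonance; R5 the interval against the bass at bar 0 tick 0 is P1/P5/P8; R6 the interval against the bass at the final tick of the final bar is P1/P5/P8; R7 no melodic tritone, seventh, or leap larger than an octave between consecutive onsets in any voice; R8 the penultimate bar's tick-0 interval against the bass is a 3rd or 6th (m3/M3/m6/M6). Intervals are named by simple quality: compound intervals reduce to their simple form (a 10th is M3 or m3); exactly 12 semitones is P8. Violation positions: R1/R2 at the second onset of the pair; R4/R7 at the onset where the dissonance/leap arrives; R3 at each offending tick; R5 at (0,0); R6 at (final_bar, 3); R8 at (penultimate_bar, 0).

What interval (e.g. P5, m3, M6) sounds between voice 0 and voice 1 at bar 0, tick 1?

voice 0=E3 voice 1=E4 -> P8

P8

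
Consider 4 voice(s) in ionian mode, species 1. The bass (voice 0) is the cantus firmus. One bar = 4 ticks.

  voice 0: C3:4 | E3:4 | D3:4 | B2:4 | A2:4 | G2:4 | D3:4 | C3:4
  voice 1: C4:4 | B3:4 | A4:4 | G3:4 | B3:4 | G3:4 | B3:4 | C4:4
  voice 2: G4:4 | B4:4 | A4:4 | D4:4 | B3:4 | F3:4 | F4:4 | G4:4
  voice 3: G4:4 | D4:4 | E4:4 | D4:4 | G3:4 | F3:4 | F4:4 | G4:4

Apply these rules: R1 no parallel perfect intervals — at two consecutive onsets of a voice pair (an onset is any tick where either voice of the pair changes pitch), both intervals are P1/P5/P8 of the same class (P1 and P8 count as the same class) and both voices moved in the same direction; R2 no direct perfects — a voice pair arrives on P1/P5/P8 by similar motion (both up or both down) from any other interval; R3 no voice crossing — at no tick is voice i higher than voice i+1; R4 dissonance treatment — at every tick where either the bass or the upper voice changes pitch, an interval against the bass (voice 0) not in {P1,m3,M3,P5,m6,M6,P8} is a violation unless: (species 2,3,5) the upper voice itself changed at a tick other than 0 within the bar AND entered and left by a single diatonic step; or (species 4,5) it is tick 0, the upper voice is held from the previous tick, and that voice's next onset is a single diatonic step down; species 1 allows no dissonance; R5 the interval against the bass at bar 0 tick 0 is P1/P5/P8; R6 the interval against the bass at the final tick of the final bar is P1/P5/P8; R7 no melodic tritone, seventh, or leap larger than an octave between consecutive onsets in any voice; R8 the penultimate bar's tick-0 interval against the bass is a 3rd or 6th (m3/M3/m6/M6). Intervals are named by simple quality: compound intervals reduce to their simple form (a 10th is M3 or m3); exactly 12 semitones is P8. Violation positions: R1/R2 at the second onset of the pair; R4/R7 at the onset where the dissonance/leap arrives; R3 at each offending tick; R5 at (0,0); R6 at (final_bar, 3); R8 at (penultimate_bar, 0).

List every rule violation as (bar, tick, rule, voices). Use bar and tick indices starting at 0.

(1, 0, R1, (0, 2))
(1, 0, R3, (2, 3))
(1, 0, R4, (0, 3))
(1, 1, R3, (2, 3))
(1, 2, R3, (2, 3))
(1, 3, R3, (2, 3))
(2, 0, R1, (0, 2))
(2, 0, R3, (2, 3))
(2, 0, R4, (0, 3))
(2, 0, R7, (1,))
(2, 1, R3, (2, 3))
(2, 2, R3, (2, 3))
(2, 3, R3, (2, 3))
(3, 0, R2, (1, 2))
(3, 0, R2, (1, 3))
(3, 0, R2, (2, 3))
(3, 0, R7, (1,))
(4, 0, R3, (2, 3))
(4, 0, R4, (0, 1))
(4, 0, R4, (0, 2))
(4, 0, R4, (0, 3))
(4, 1, R3, (2, 3))
(4, 2, R3, (2, 3))
(4, 3, R3, (2, 3))
(5, 0, R2, (0, 1))
(5, 0, R2, (2, 3))
(5, 0, R3, (1, 2))
(5, 0, R4, (0, 2))
(5, 0, R4, (0, 3))
(5, 0, R7, (2,))
(5, 1, R3, (1, 2))
(5, 2, R3, (1, 2))
(5, 3, R3, (1, 2))
(6, 0, R1, (2, 3))
(7, 0, R1, (2, 3))
(7, 0, R2, (1, 2))
(7, 0, R2, (1, 3))

bar 0: v0=C3 v1=C4 v2=G4 v3=G4 downbeat P5
bar 1: v0=E3 v1=B3 v2=B4 v3=D4 downbeat m7
bar 2: v0=D3 v1=A4 v2=A4 v3=E4 downbeat M2
bar 3: v0=B2 v1=G3 v2=D4 v3=D4 downbeat m3
bar 4: v0=A2 v1=B3 v2=B3 v3=G3 downbeat m7
bar 5: v0=G2 v1=G3 v2=F3 v3=F3 downbeat m7
bar 6: v0=D3 v1=B3 v2=F4 v3=F4 downbeat m3
bar 7: v0=C3 v1=C4 v2=G4 v3=G4 downbeat P5
  -> R1 @ bar 1 tick 0 v(0, 2): C3/G4 P5 -> E3/B4 P5 similar
  -> R3 @ bar 1 tick 0 v(2, 3): B4 above D4
  -> R4 @ bar 1 tick 0 v(0, 3): E3/D4 m7 untreated
  -> R3 @ bar 1 tick 1 v(2, 3): B4 above D4
  -> R3 @ bar 1 tick 2 v(2, 3): B4 above D4
  -> R3 @ bar 1 tick 3 v(2, 3): B4 above D4
  -> R1 @ bar 2 tick 0 v(0, 2): E3/B4 P5 -> D3/A4 P5 similar
  -> R3 @ bar 2 tick 0 v(2, 3): A4 above E4
  -> R4 @ bar 2 tick 0 v(0, 3): D3/E4 M2 untreated
  -> R7 @ bar 2 tick 0 v(1,): B3->A4 leap 10st
  -> R3 @ bar 2 tick 1 v(2, 3): A4 above E4
  -> R3 @ bar 2 tick 2 v(2, 3): A4 above E4
  -> R3 @ bar 2 tick 3 v(2, 3): A4 above E4
  -> R2 @ bar 3 tick 0 v(1, 2): A4/A4 P1 -> G3/D4 P5 similar
  -> R2 @ bar 3 tick 0 v(1, 3): A4/E4 P4 -> G3/D4 P5 similar
  -> R2 @ bar 3 tick 0 v(2, 3): A4/E4 P4 -> D4/D4 P1 similar
  -> R7 @ bar 3 tick 0 v(1,): A4->G3 leap 14st
  -> R3 @ bar 4 tick 0 v(2, 3): B3 above G3
  -> R4 @ bar 4 tick 0 v(0, 1): A2/B3 M2 untreated
  -> R4 @ bar 4 tick 0 v(0, 2): A2/B3 M2 untreated
  -> R4 @ bar 4 tick 0 v(0, 3): A2/G3 m7 untreated
  -> R3 @ bar 4 tick 1 v(2, 3): B3 above G3
  -> R3 @ bar 4 tick 2 v(2, 3): B3 above G3
  -> R3 @ bar 4 tick 3 v(2, 3): B3 above G3
  -> R2 @ bar 5 tick 0 v(0, 1): A2/B3 M2 -> G2/G3 P8 similar
  -> R2 @ bar 5 tick 0 v(2, 3): B3/G3 M3 -> F3/F3 P1 similar
  -> R3 @ bar 5 tick 0 v(1, 2): G3 above F3
  -> R4 @ bar 5 tick 0 v(0, 2): G2/F3 m7 untreated
  -> R4 @ bar 5 tick 0 v(0, 3): G2/F3 m7 untreated
  -> R7 @ bar 5 tick 0 v(2,): B3->F3 leap 6st
  -> R3 @ bar 5 tick 1 v(1, 2): G3 above F3
  -> R3 @ bar 5 tick 2 v(1, 2): G3 above F3
  -> R3 @ bar 5 tick 3 v(1, 2): G3 above F3
  -> R1 @ bar 6 tick 0 v(2, 3): F3/F3 P1 -> F4/F4 P1 similar
  -> R1 @ bar 7 tick 0 v(2, 3): F4/F4 P1 -> G4/G4 P1 similar
  -> R2 @ bar 7 tick 0 v(1, 2): B3/F4 TT -> C4/G4 P5 similar
  -> R2 @ bar 7 tick 0 v(1, 3): B3/F4 TT -> C4/G4 P5 similar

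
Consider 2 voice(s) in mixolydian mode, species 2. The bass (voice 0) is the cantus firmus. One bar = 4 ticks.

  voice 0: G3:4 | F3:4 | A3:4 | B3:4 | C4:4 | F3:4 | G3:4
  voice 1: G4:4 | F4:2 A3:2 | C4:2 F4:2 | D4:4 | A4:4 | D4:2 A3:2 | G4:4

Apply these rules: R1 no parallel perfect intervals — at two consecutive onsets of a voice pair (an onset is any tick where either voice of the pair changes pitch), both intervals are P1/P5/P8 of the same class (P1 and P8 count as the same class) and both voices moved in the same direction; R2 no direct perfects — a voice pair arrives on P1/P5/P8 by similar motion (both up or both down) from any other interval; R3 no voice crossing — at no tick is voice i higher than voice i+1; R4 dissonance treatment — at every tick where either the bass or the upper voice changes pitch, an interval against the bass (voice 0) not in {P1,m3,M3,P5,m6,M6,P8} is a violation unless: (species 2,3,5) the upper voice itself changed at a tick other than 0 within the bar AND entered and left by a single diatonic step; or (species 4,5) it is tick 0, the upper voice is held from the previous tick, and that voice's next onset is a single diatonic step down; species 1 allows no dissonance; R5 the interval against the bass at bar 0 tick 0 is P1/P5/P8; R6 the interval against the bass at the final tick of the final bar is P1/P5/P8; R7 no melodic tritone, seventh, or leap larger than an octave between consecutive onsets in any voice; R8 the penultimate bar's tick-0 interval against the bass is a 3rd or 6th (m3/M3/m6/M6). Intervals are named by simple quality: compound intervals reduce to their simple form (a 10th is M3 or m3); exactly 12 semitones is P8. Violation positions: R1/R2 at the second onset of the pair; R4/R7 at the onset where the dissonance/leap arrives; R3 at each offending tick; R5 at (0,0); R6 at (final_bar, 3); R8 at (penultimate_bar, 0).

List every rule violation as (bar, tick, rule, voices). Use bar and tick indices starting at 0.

bar 0: v0=G3 v1=G4 downbeat P8
bar 1: v0=F3 v1=F4 downbeat P8
bar 2: v0=A3 v1=C4 downbeat m3
bar 3: v0=B3 v1=D4 downbeat m3
bar 4: v0=C4 v1=A4 downbeat M6
bar 5: v0=F3 v1=D4 downbeat M6
bar 6: v0=G3 v1=G4 downbeat P8
  -> R1 @ bar 1 tick 0 v(0, 1): G3/G4 P8 -> F3/F4 P8 similar
  -> R2 @ bar 6 tick 0 v(0, 1): F3/A3 M3 -> G3/G4 P8 similar
  -> R7 @ bar 6 tick 0 v(1,): A3->G4 leap 10st

(1, 0, R1, (0, 1))
(6, 0, R2, (0, 1))
(6, 0, R7, (1,))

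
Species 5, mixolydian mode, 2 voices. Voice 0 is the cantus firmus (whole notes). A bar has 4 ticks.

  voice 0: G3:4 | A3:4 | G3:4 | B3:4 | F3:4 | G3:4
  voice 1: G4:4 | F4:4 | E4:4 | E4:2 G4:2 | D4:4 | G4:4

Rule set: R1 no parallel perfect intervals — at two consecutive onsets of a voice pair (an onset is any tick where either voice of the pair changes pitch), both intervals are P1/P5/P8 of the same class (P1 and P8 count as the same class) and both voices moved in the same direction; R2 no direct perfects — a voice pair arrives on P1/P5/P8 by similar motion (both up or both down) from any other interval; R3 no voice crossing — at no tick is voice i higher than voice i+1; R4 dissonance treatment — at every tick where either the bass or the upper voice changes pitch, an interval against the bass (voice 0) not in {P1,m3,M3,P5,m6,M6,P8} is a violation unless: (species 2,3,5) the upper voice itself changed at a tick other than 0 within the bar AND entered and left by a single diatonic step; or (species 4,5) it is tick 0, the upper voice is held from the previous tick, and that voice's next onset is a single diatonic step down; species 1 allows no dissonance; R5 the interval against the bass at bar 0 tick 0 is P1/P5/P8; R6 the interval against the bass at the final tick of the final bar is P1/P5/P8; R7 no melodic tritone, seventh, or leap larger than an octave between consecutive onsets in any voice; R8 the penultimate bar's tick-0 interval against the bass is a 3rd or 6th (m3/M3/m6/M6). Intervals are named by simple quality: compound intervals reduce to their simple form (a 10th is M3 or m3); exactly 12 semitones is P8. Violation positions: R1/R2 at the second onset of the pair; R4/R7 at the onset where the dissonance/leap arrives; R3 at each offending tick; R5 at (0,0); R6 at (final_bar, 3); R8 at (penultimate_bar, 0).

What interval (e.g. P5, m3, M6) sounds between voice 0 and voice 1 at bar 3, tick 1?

voice 0=B3 voice 1=E4 -> P4

P4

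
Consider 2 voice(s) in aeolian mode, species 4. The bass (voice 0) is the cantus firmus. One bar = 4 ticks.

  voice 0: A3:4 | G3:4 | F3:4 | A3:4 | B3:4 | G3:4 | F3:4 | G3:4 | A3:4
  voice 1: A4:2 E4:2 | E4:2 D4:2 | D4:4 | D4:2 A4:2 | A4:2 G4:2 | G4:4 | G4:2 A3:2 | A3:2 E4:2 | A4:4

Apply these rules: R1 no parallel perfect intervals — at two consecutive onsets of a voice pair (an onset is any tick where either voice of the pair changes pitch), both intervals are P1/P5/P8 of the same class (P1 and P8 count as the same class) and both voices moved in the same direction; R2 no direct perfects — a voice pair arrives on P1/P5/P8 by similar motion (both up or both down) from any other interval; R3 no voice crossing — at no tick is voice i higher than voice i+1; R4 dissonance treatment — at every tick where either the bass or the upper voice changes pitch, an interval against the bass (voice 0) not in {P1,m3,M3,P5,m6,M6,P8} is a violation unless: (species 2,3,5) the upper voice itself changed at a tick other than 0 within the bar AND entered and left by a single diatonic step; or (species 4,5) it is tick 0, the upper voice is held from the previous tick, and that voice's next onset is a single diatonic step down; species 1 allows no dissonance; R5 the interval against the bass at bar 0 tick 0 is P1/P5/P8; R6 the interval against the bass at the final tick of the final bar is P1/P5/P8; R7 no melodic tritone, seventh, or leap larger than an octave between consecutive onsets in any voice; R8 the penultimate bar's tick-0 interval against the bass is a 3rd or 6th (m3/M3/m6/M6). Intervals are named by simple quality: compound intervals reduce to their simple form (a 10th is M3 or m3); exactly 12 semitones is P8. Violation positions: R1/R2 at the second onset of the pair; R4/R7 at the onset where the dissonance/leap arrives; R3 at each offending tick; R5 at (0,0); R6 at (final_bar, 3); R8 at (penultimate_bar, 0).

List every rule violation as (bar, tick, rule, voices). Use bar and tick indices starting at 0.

(3, 0, R4, (0, 1))
(6, 0, R4, (0, 1))
(6, 2, R7, (1,))
(7, 0, R4, (0, 1))
(7, 0, R8, (0, 1))
(8, 0, R2, (0, 1))

bar 0: v0=A3 v1=A4 downbeat P8
bar 1: v0=G3 v1=E4 downbeat M6
bar 2: v0=F3 v1=D4 downbeat M6
bar 3: v0=A3 v1=D4 downbeat P4
bar 4: v0=B3 v1=A4 downbeat m7
bar 5: v0=G3 v1=G4 downbeat P8
bar 6: v0=F3 v1=G4 downbeat M2
bar 7: v0=G3 v1=A3 downbeat M2
bar 8: v0=A3 v1=A4 downbeat P8
  -> R4 @ bar 3 tick 0 v(0, 1): A3/D4 P4 untreated
  -> R4 @ bar 6 tick 0 v(0, 1): F3/G4 M2 untreated
  -> R7 @ bar 6 tick 2 v(1,): G4->A3 leap 10st
  -> R4 @ bar 7 tick 0 v(0, 1): G3/A3 M2 untreated
  -> R8 @ bar 7 tick 0 v(0, 1): penult M2 not 3rd/6th
  -> R2 @ bar 8 tick 0 v(0, 1): G3/E4 M6 -> A3/A4 P8 similar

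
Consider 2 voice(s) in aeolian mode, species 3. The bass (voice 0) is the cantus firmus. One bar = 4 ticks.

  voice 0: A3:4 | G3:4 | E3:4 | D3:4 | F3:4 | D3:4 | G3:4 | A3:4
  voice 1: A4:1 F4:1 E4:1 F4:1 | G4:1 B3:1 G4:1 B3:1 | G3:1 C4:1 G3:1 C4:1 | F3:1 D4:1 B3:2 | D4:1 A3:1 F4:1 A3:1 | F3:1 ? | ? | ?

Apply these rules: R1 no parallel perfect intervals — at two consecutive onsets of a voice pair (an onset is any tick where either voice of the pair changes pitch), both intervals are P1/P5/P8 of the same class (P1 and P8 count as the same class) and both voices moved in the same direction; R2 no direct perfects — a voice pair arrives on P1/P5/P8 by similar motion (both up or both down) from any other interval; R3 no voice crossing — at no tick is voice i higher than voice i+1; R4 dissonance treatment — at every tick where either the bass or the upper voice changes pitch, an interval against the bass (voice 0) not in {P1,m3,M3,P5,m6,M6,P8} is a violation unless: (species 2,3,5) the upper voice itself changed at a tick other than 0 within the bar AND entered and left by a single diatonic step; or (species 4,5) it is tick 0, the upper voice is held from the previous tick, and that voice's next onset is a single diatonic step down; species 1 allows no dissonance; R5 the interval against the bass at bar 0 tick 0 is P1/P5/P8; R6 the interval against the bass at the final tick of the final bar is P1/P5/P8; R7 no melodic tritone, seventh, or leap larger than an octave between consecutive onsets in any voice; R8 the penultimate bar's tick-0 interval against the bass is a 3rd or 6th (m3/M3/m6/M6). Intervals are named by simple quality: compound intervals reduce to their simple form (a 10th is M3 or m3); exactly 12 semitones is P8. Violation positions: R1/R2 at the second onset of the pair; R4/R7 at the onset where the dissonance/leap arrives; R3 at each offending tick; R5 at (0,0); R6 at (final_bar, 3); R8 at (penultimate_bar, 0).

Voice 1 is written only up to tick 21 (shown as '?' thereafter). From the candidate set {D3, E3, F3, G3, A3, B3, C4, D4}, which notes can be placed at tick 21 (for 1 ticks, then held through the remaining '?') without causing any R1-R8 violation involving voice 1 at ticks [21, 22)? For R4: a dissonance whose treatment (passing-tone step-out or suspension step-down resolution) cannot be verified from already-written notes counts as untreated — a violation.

D3: legal
E3: violates R4
F3: legal
G3: violates R4
A3: legal
B3: violates R7
C4: violates R4
D4: legal

{A3, D3, D4, F3}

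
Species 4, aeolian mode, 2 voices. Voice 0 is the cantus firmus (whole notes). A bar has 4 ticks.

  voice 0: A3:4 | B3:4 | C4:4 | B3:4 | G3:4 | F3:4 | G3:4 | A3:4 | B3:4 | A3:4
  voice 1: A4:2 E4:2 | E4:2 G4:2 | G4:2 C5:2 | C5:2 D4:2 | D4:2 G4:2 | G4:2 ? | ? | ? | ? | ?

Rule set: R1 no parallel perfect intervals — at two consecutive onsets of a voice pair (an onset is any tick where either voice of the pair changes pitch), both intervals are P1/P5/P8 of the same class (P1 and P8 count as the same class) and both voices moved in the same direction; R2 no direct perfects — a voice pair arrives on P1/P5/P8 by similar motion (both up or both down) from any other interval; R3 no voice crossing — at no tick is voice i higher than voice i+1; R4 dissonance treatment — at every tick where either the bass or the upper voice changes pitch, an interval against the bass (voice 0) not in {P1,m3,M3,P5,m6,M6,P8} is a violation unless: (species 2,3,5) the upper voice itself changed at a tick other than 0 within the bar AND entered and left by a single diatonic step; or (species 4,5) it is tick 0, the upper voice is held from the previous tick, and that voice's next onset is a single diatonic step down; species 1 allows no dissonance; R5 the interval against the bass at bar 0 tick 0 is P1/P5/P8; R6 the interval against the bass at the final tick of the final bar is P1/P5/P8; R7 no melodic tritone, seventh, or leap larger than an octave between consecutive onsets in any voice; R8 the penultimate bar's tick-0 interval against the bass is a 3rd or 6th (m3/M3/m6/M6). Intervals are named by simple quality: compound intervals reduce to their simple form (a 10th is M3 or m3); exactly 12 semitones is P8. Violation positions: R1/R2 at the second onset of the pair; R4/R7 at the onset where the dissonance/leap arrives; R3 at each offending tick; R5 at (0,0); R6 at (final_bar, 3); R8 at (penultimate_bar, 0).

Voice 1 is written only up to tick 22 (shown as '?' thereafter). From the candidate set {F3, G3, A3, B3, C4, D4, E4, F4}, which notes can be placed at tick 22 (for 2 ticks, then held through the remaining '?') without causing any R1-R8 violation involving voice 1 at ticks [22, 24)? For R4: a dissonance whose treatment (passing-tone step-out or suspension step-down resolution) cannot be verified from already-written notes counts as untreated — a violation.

{C4, D4, F4}

F3: violates R7
G3: violates R4
A3: violates R7
B3: violates R4
C4: legal
D4: legal
E4: violates R4
F4: legal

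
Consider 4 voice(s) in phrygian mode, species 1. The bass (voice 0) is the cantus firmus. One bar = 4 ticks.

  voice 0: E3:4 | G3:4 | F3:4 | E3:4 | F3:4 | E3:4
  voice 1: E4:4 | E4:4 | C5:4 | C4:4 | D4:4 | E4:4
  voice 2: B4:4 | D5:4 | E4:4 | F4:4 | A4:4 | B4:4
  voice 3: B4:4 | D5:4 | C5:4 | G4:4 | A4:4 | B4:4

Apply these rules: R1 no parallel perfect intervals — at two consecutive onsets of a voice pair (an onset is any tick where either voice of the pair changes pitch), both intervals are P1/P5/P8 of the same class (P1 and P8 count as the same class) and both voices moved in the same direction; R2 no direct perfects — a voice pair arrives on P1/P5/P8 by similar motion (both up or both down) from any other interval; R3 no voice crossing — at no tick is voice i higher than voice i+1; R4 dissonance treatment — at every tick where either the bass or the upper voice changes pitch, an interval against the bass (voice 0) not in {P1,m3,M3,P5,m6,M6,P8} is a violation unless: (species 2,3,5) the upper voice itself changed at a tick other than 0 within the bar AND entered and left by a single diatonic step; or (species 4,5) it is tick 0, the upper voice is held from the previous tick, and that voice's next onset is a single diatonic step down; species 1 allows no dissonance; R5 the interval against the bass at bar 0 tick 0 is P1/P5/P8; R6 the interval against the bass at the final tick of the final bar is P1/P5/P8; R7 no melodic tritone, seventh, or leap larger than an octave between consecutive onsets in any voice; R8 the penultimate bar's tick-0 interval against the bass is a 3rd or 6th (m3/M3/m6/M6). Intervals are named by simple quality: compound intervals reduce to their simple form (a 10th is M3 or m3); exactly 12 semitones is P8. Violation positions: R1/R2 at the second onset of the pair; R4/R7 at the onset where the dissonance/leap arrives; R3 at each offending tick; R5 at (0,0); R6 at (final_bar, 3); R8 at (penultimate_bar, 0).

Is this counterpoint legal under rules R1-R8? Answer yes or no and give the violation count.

bar 0: v0=E3 v1=E4 v2=B4 v3=B4 (P5)
bar 1: v0=G3 v1=E4 v2=D5 v3=D5 (P5)
bar 2: v0=F3 v1=C5 v2=E4 v3=C5 (P5)
bar 3: v0=E3 v1=C4 v2=F4 v3=G4 (m3)
bar 4: v0=F3 v1=D4 v2=A4 v3=A4 (M3)
bar 5: v0=E3 v1=E4 v2=B4 v3=B4 (P5)
  R1 @ bar1.0: E3/B4 P5 -> G3/D5 P5 similar
  R1 @ bar1.0: E3/B4 P5 -> G3/D5 P5 similar
  R1 @ bar1.0: B4/B4 P1 -> D5/D5 P1 similar
  R1 @ bar2.0: G3/D5 P5 -> F3/C5 P5 similar
  R3 @ bar2.0: C5 above E4
  R4 @ bar2.0: F3/E4 M7 untreated
  R7 @ bar2.0: D5->E4 leap 10st
  R3 @ bar2.1: C5 above E4
  R3 @ bar2.2: C5 above E4
  R3 @ bar2.3: C5 above E4
  R2 @ bar3.0: C5/C5 P1 -> C4/G4 P5 similar
  R4 @ bar3.0: E3/F4 m2 untreated
  R1 @ bar4.0: C4/G4 P5 -> D4/A4 P5 similar
  R2 @ bar4.0: C4/F4 P4 -> D4/A4 P5 similar
  R2 @ bar4.0: F4/G4 M2 -> A4/A4 P1 similar
  R1 @ bar5.0: D4/A4 P5 -> E4/B4 P5 similar
  R1 @ bar5.0: D4/A4 P5 -> E4/B4 P5 similar
  R1 @ bar5.0: A4/A4 P1 -> B4/B4 P1 similar

No (18 violations)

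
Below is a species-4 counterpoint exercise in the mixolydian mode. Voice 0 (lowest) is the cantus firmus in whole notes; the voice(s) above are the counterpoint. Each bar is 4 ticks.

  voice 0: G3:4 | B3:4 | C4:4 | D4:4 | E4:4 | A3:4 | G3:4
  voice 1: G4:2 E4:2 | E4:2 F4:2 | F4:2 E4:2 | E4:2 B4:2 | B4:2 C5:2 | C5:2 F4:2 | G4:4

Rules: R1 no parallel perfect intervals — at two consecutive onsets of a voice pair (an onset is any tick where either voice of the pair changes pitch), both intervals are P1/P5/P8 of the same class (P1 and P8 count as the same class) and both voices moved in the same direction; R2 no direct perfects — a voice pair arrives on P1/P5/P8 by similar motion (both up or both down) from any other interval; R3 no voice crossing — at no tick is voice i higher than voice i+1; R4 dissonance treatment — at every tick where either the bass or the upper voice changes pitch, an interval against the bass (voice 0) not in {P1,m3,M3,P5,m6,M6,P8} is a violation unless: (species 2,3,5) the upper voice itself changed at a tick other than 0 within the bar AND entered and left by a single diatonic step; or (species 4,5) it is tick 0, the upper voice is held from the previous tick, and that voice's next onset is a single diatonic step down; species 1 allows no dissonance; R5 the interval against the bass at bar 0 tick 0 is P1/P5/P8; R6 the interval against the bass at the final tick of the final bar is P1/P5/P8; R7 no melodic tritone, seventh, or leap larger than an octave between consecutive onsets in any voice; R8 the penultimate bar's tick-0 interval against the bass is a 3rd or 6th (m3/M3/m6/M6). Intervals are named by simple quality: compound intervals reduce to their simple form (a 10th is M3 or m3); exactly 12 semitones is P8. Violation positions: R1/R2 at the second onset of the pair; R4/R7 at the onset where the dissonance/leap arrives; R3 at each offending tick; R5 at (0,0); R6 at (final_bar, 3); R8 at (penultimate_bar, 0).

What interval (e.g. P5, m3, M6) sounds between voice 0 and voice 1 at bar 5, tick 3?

m6

voice 0=A3 voice 1=F4 -> m6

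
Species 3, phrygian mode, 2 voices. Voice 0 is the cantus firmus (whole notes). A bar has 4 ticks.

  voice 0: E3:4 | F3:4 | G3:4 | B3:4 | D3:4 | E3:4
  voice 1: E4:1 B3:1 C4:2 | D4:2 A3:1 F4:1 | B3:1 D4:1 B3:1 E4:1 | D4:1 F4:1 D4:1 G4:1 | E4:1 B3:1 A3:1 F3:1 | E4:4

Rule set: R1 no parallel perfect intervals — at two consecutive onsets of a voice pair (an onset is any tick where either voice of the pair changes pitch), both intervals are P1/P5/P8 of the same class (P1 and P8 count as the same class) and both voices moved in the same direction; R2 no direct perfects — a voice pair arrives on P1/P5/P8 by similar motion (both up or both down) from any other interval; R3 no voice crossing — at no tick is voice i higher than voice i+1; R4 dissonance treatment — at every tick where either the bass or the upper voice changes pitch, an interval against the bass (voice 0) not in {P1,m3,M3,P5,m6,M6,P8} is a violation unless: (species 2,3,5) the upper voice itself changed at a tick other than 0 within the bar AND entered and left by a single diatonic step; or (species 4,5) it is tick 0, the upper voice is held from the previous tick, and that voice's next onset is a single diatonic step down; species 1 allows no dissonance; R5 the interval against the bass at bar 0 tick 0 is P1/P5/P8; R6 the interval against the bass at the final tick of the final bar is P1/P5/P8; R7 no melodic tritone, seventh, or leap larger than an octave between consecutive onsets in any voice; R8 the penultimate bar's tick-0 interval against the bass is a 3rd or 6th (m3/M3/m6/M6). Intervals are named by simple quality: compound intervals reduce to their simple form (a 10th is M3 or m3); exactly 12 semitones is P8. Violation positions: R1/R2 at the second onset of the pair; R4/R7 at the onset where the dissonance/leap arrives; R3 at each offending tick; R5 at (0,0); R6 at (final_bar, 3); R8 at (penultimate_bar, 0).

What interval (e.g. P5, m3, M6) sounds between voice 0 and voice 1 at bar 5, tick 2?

P8

voice 0=E3 voice 1=E4 -> P8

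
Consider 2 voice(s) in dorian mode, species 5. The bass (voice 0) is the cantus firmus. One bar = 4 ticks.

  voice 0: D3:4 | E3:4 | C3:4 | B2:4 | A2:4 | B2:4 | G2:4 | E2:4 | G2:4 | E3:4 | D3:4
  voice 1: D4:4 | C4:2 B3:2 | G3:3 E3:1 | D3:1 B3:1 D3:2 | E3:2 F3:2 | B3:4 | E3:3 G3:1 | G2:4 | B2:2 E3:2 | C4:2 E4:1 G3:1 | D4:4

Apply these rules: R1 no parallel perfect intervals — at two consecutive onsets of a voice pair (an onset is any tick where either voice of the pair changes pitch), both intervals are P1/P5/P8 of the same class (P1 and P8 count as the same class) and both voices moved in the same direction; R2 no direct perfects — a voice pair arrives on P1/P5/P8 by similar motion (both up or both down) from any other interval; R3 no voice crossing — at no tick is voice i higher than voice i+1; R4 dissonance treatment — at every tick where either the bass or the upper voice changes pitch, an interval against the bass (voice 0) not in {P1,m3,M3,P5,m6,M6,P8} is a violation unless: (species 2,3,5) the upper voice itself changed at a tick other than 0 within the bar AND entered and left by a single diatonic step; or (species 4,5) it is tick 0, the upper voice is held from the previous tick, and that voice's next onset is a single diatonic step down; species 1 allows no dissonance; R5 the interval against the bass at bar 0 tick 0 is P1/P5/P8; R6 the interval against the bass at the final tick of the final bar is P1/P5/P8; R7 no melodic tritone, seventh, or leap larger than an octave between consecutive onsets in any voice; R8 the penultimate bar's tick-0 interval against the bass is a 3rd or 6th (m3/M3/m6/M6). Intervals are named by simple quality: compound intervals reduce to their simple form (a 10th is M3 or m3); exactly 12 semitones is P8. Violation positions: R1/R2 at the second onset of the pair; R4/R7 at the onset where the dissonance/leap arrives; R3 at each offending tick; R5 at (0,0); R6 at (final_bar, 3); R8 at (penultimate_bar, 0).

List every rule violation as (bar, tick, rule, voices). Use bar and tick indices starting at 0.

(2, 0, R1, (0, 1))
(5, 0, R2, (0, 1))
(5, 0, R7, (1,))

bar 0: v0=D3 v1=D4 downbeat P8
bar 1: v0=E3 v1=C4 downbeat m6
bar 2: v0=C3 v1=G3 downbeat P5
bar 3: v0=B2 v1=D3 downbeat m3
bar 4: v0=A2 v1=E3 downbeat P5
bar 5: v0=B2 v1=B3 downbeat P8
bar 6: v0=G2 v1=E3 downbeat M6
bar 7: v0=E2 v1=G2 downbeat m3
bar 8: v0=G2 v1=B2 downbeat M3
bar 9: v0=E3 v1=C4 downbeat m6
bar 10: v0=D3 v1=D4 downbeat P8
  -> R1 @ bar 2 tick 0 v(0, 1): E3/B3 P5 -> C3/G3 P5 similar
  -> R2 @ bar 5 tick 0 v(0, 1): A2/F3 m6 -> B2/B3 P8 similar
  -> R7 @ bar 5 tick 0 v(1,): F3->B3 leap 6st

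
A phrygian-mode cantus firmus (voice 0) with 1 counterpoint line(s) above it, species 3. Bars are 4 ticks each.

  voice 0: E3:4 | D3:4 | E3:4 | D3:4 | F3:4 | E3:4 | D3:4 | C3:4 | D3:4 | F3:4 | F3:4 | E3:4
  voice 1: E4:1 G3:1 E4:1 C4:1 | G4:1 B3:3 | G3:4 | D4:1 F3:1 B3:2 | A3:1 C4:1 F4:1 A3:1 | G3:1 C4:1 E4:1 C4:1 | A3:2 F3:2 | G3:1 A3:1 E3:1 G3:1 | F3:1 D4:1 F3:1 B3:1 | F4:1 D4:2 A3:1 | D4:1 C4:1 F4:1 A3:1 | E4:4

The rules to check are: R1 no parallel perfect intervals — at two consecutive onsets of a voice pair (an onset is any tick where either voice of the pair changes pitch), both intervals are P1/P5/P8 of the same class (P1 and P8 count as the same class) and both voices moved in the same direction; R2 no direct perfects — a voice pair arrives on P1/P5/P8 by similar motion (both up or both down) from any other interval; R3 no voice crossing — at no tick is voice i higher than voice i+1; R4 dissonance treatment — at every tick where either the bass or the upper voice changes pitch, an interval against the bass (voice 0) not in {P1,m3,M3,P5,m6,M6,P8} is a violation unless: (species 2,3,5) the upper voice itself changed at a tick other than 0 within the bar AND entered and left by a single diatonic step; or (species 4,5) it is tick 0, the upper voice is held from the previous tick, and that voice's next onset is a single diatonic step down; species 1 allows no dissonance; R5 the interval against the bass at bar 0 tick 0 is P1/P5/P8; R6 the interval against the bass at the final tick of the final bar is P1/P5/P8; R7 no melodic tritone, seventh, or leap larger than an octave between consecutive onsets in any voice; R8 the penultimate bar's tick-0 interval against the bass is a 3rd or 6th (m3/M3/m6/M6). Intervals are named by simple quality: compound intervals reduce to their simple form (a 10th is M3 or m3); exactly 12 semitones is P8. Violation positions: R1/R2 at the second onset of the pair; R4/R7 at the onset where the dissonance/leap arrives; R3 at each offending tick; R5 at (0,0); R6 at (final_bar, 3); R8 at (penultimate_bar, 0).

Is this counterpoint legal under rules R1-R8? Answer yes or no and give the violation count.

No (6 violations)

bar 0: v0=E3 v1=E4 (P8)
bar 1: v0=D3 v1=G4 (P4)
bar 2: v0=E3 v1=G3 (m3)
bar 3: v0=D3 v1=D4 (P8)
bar 4: v0=F3 v1=A3 (M3)
bar 5: v0=E3 v1=G3 (m3)
bar 6: v0=D3 v1=A3 (P5)
bar 7: v0=C3 v1=G3 (P5)
bar 8: v0=D3 v1=F3 (m3)
bar 9: v0=F3 v1=F4 (P8)
bar 10: v0=F3 v1=D4 (M6)
bar 11: v0=E3 v1=E4 (P8)
  R4 @ bar1.0: D3/G4 P4 untreated
  R7 @ bar3.2: F3->B3 leap 6st
  R2 @ bar6.0: E3/C4 m6 -> D3/A3 P5 similar
  R7 @ bar8.3: F3->B3 leap 6st
  R2 @ bar9.0: D3/B3 M6 -> F3/F4 P8 similar
  R7 @ bar9.0: B3->F4 leap 6st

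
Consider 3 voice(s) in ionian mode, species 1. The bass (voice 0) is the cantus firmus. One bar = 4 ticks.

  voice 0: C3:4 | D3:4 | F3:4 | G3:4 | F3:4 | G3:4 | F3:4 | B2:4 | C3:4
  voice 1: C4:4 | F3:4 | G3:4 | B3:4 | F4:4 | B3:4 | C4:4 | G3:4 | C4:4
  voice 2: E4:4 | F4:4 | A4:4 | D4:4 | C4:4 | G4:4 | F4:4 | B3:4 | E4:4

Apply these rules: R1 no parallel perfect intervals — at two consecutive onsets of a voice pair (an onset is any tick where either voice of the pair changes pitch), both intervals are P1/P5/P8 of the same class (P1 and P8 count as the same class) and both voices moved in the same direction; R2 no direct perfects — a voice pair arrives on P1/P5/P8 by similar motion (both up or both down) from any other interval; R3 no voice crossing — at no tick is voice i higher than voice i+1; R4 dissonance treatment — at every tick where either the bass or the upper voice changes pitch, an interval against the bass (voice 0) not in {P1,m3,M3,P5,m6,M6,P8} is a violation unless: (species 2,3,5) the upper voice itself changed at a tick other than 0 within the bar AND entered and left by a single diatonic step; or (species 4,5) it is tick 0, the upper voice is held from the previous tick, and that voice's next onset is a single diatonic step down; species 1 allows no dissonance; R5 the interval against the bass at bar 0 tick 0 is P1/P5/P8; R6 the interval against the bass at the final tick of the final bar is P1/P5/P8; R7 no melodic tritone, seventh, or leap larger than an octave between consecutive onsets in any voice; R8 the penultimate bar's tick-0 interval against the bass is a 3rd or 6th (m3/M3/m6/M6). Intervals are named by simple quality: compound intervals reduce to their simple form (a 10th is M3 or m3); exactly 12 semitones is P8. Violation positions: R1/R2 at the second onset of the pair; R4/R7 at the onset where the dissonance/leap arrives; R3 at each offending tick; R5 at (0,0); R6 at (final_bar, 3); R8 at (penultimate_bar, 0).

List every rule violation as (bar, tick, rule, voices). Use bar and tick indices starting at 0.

bar 0: v0=C3 v1=C4 v2=E4 downbeat M3
bar 1: v0=D3 v1=F3 v2=F4 downbeat m3
bar 2: v0=F3 v1=G3 v2=A4 downbeat M3
bar 3: v0=G3 v1=B3 v2=D4 downbeat P5
bar 4: v0=F3 v1=F4 v2=C4 downbeat P5
bar 5: v0=G3 v1=B3 v2=G4 downbeat P8
bar 6: v0=F3 v1=C4 v2=F4 downbeat P8
bar 7: v0=B2 v1=G3 v2=B3 downbeat P8
bar 8: v0=C3 v1=C4 v2=E4 downbeat M3
  -> R5 @ bar 0 tick 0 v(0, 2): opens on M3
  -> R4 @ bar 2 tick 0 v(0, 1): F3/G3 M2 untreated
  -> R1 @ bar 4 tick 0 v(0, 2): G3/D4 P5 -> F3/C4 P5 similar
  -> R3 @ bar 4 tick 0 v(1, 2): F4 above C4
  -> R7 @ bar 4 tick 0 v(1,): B3->F4 leap 6st
  -> R3 @ bar 4 tick 1 v(1, 2): F4 above C4
  -> R3 @ bar 4 tick 2 v(1, 2): F4 above C4
  -> R3 @ bar 4 tick 3 v(1, 2): F4 above C4
  -> R2 @ bar 5 tick 0 v(0, 2): F3/C4 P5 -> G3/G4 P8 similar
  -> R7 @ bar 5 tick 0 v(1,): F4->B3 leap 6st
  -> R1 @ bar 6 tick 0 v(0, 2): G3/G4 P8 -> F3/F4 P8 similar
  -> R1 @ bar 7 tick 0 v(0, 2): F3/F4 P8 -> B2/B3 P8 similar
  -> R7 @ bar 7 tick 0 v(0,): F3->B2 leap 6st
  -> R7 @ bar 7 tick 0 v(2,): F4->B3 leap 6st
  -> R8 @ bar 7 tick 0 v(0, 2): penult P8 not 3rd/6th
  -> R2 @ bar 8 tick 0 v(0, 1): B2/G3 m6 -> C3/C4 P8 similar
  -> R6 @ bar 8 tick 3 v(0, 2): closes on M3

(0, 0, R5, (0, 2))
(2, 0, R4, (0, 1))
(4, 0, R1, (0, 2))
(4, 0, R3, (1, 2))
(4, 0, R7, (1,))
(4, 1, R3, (1, 2))
(4, 2, R3, (1, 2))
(4, 3, R3, (1, 2))
(5, 0, R2, (0, 2))
(5, 0, R7, (1,))
(6, 0, R1, (0, 2))
(7, 0, R1, (0, 2))
(7, 0, R7, (0,))
(7, 0, R7, (2,))
(7, 0, R8, (0, 2))
(8, 0, R2, (0, 1))
(8, 3, R6, (0, 2))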